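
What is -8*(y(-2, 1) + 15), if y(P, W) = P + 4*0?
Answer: -104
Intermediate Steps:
y(P, W) = P (y(P, W) = P + 0 = P)
-8*(y(-2, 1) + 15) = -8*(-2 + 15) = -8*13 = -104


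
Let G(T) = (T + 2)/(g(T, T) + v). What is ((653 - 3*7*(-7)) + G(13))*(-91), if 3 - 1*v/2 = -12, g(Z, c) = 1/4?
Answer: -8814260/121 ≈ -72845.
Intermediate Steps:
g(Z, c) = ¼
v = 30 (v = 6 - 2*(-12) = 6 + 24 = 30)
G(T) = 8/121 + 4*T/121 (G(T) = (T + 2)/(¼ + 30) = (2 + T)/(121/4) = (2 + T)*(4/121) = 8/121 + 4*T/121)
((653 - 3*7*(-7)) + G(13))*(-91) = ((653 - 3*7*(-7)) + (8/121 + (4/121)*13))*(-91) = ((653 - 21*(-7)) + (8/121 + 52/121))*(-91) = ((653 + 147) + 60/121)*(-91) = (800 + 60/121)*(-91) = (96860/121)*(-91) = -8814260/121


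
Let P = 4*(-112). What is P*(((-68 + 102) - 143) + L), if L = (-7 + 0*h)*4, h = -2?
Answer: 61376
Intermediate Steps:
P = -448
L = -28 (L = (-7 + 0*(-2))*4 = (-7 + 0)*4 = -7*4 = -28)
P*(((-68 + 102) - 143) + L) = -448*(((-68 + 102) - 143) - 28) = -448*((34 - 143) - 28) = -448*(-109 - 28) = -448*(-137) = 61376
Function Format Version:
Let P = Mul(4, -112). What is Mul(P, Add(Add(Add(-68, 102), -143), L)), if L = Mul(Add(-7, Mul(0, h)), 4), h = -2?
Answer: 61376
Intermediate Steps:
P = -448
L = -28 (L = Mul(Add(-7, Mul(0, -2)), 4) = Mul(Add(-7, 0), 4) = Mul(-7, 4) = -28)
Mul(P, Add(Add(Add(-68, 102), -143), L)) = Mul(-448, Add(Add(Add(-68, 102), -143), -28)) = Mul(-448, Add(Add(34, -143), -28)) = Mul(-448, Add(-109, -28)) = Mul(-448, -137) = 61376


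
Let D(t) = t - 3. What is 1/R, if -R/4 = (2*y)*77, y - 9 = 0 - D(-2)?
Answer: -1/8624 ≈ -0.00011596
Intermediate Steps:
D(t) = -3 + t
y = 14 (y = 9 + (0 - (-3 - 2)) = 9 + (0 - 1*(-5)) = 9 + (0 + 5) = 9 + 5 = 14)
R = -8624 (R = -4*2*14*77 = -112*77 = -4*2156 = -8624)
1/R = 1/(-8624) = -1/8624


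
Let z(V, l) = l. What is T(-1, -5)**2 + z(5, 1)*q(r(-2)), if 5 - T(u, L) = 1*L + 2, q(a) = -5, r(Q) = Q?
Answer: 59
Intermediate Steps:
T(u, L) = 3 - L (T(u, L) = 5 - (1*L + 2) = 5 - (L + 2) = 5 - (2 + L) = 5 + (-2 - L) = 3 - L)
T(-1, -5)**2 + z(5, 1)*q(r(-2)) = (3 - 1*(-5))**2 + 1*(-5) = (3 + 5)**2 - 5 = 8**2 - 5 = 64 - 5 = 59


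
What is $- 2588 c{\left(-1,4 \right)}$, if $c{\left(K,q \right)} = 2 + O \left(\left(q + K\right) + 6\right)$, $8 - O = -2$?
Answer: $-238096$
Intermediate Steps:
$O = 10$ ($O = 8 - -2 = 8 + 2 = 10$)
$c{\left(K,q \right)} = 62 + 10 K + 10 q$ ($c{\left(K,q \right)} = 2 + 10 \left(\left(q + K\right) + 6\right) = 2 + 10 \left(\left(K + q\right) + 6\right) = 2 + 10 \left(6 + K + q\right) = 2 + \left(60 + 10 K + 10 q\right) = 62 + 10 K + 10 q$)
$- 2588 c{\left(-1,4 \right)} = - 2588 \left(62 + 10 \left(-1\right) + 10 \cdot 4\right) = - 2588 \left(62 - 10 + 40\right) = \left(-2588\right) 92 = -238096$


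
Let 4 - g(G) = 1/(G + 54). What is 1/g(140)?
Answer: 194/775 ≈ 0.25032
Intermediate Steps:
g(G) = 4 - 1/(54 + G) (g(G) = 4 - 1/(G + 54) = 4 - 1/(54 + G))
1/g(140) = 1/((215 + 4*140)/(54 + 140)) = 1/((215 + 560)/194) = 1/((1/194)*775) = 1/(775/194) = 194/775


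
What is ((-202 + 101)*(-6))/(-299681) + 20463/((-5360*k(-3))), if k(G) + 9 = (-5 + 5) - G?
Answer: 2037627781/3212580320 ≈ 0.63426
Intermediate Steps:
k(G) = -9 - G (k(G) = -9 + ((-5 + 5) - G) = -9 + (0 - G) = -9 - G)
((-202 + 101)*(-6))/(-299681) + 20463/((-5360*k(-3))) = ((-202 + 101)*(-6))/(-299681) + 20463/((-5360*(-9 - 1*(-3)))) = -101*(-6)*(-1/299681) + 20463/((-5360*(-9 + 3))) = 606*(-1/299681) + 20463/((-5360*(-6))) = -606/299681 + 20463/32160 = -606/299681 + 20463*(1/32160) = -606/299681 + 6821/10720 = 2037627781/3212580320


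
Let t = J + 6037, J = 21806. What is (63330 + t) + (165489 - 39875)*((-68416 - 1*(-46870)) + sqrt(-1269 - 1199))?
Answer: -2706388071 + 251228*I*sqrt(617) ≈ -2.7064e+9 + 6.2404e+6*I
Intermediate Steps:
t = 27843 (t = 21806 + 6037 = 27843)
(63330 + t) + (165489 - 39875)*((-68416 - 1*(-46870)) + sqrt(-1269 - 1199)) = (63330 + 27843) + (165489 - 39875)*((-68416 - 1*(-46870)) + sqrt(-1269 - 1199)) = 91173 + 125614*((-68416 + 46870) + sqrt(-2468)) = 91173 + 125614*(-21546 + 2*I*sqrt(617)) = 91173 + (-2706479244 + 251228*I*sqrt(617)) = -2706388071 + 251228*I*sqrt(617)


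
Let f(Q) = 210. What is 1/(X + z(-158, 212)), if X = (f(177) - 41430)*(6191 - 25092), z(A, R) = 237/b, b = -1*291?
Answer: 97/75572624261 ≈ 1.2835e-9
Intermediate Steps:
b = -291
z(A, R) = -79/97 (z(A, R) = 237/(-291) = 237*(-1/291) = -79/97)
X = 779099220 (X = (210 - 41430)*(6191 - 25092) = -41220*(-18901) = 779099220)
1/(X + z(-158, 212)) = 1/(779099220 - 79/97) = 1/(75572624261/97) = 97/75572624261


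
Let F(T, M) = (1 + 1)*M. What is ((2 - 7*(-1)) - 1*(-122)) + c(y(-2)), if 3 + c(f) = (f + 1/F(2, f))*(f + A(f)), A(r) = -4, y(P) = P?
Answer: 283/2 ≈ 141.50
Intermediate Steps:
F(T, M) = 2*M
c(f) = -3 + (-4 + f)*(f + 1/(2*f)) (c(f) = -3 + (f + 1/(2*f))*(f - 4) = -3 + (f + 1/(2*f))*(-4 + f) = -3 + (-4 + f)*(f + 1/(2*f)))
((2 - 7*(-1)) - 1*(-122)) + c(y(-2)) = ((2 - 7*(-1)) - 1*(-122)) + (-5/2 + (-2)² - 4*(-2) - 2/(-2)) = ((2 + 7) + 122) + (-5/2 + 4 + 8 - 2*(-½)) = (9 + 122) + (-5/2 + 4 + 8 + 1) = 131 + 21/2 = 283/2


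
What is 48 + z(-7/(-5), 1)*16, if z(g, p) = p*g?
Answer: 352/5 ≈ 70.400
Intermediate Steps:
z(g, p) = g*p
48 + z(-7/(-5), 1)*16 = 48 + (-7/(-5)*1)*16 = 48 + (-7*(-⅕)*1)*16 = 48 + ((7/5)*1)*16 = 48 + (7/5)*16 = 48 + 112/5 = 352/5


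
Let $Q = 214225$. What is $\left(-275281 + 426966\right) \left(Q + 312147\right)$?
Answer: $79842736820$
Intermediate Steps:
$\left(-275281 + 426966\right) \left(Q + 312147\right) = \left(-275281 + 426966\right) \left(214225 + 312147\right) = 151685 \cdot 526372 = 79842736820$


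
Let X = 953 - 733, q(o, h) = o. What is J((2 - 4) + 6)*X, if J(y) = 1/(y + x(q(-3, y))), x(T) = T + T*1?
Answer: -110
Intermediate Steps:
x(T) = 2*T (x(T) = T + T = 2*T)
J(y) = 1/(-6 + y) (J(y) = 1/(y + 2*(-3)) = 1/(y - 6) = 1/(-6 + y))
X = 220
J((2 - 4) + 6)*X = 220/(-6 + ((2 - 4) + 6)) = 220/(-6 + (-2 + 6)) = 220/(-6 + 4) = 220/(-2) = -½*220 = -110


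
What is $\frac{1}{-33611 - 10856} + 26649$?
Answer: $\frac{1185001082}{44467} \approx 26649.0$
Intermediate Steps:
$\frac{1}{-33611 - 10856} + 26649 = \frac{1}{-44467} + 26649 = - \frac{1}{44467} + 26649 = \frac{1185001082}{44467}$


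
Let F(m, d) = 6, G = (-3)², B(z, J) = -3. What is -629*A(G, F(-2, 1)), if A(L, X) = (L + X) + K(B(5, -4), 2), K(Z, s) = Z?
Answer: -7548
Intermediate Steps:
G = 9
A(L, X) = -3 + L + X (A(L, X) = (L + X) - 3 = -3 + L + X)
-629*A(G, F(-2, 1)) = -629*(-3 + 9 + 6) = -629*12 = -7548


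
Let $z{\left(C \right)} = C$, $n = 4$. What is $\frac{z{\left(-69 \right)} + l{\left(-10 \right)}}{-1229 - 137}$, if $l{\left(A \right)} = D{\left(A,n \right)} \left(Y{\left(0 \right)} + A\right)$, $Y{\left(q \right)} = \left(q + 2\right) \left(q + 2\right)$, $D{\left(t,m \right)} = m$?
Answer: $\frac{93}{1366} \approx 0.068082$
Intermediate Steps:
$Y{\left(q \right)} = \left(2 + q\right)^{2}$ ($Y{\left(q \right)} = \left(2 + q\right) \left(2 + q\right) = \left(2 + q\right)^{2}$)
$l{\left(A \right)} = 16 + 4 A$ ($l{\left(A \right)} = 4 \left(\left(2 + 0\right)^{2} + A\right) = 4 \left(2^{2} + A\right) = 4 \left(4 + A\right) = 16 + 4 A$)
$\frac{z{\left(-69 \right)} + l{\left(-10 \right)}}{-1229 - 137} = \frac{-69 + \left(16 + 4 \left(-10\right)\right)}{-1229 - 137} = \frac{-69 + \left(16 - 40\right)}{-1366} = \left(-69 - 24\right) \left(- \frac{1}{1366}\right) = \left(-93\right) \left(- \frac{1}{1366}\right) = \frac{93}{1366}$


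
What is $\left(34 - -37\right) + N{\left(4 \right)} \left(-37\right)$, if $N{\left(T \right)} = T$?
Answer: $-77$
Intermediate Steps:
$\left(34 - -37\right) + N{\left(4 \right)} \left(-37\right) = \left(34 - -37\right) + 4 \left(-37\right) = \left(34 + 37\right) - 148 = 71 - 148 = -77$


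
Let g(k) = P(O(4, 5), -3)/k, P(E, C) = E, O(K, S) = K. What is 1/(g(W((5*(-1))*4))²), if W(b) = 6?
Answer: 9/4 ≈ 2.2500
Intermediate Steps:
g(k) = 4/k
1/(g(W((5*(-1))*4))²) = 1/((4/6)²) = 1/((4*(⅙))²) = 1/((⅔)²) = 1/(4/9) = 9/4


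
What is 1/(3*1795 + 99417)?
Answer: 1/104802 ≈ 9.5418e-6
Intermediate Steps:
1/(3*1795 + 99417) = 1/(5385 + 99417) = 1/104802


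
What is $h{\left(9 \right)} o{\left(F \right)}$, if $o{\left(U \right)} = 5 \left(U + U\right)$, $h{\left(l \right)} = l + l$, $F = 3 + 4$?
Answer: $1260$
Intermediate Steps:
$F = 7$
$h{\left(l \right)} = 2 l$
$o{\left(U \right)} = 10 U$ ($o{\left(U \right)} = 5 \cdot 2 U = 10 U$)
$h{\left(9 \right)} o{\left(F \right)} = 2 \cdot 9 \cdot 10 \cdot 7 = 18 \cdot 70 = 1260$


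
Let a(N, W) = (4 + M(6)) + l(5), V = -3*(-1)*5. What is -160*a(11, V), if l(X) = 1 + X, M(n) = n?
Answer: -2560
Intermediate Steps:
V = 15 (V = 3*5 = 15)
a(N, W) = 16 (a(N, W) = (4 + 6) + (1 + 5) = 10 + 6 = 16)
-160*a(11, V) = -160*16 = -2560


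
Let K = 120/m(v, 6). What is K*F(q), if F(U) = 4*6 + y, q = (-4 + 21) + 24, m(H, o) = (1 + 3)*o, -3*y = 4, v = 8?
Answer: 340/3 ≈ 113.33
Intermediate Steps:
y = -4/3 (y = -1/3*4 = -4/3 ≈ -1.3333)
m(H, o) = 4*o
q = 41 (q = 17 + 24 = 41)
F(U) = 68/3 (F(U) = 4*6 - 4/3 = 24 - 4/3 = 68/3)
K = 5 (K = 120/((4*6)) = 120/24 = 120*(1/24) = 5)
K*F(q) = 5*(68/3) = 340/3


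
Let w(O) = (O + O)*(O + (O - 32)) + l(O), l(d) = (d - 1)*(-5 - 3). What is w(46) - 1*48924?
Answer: -43764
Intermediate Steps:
l(d) = 8 - 8*d (l(d) = (-1 + d)*(-8) = 8 - 8*d)
w(O) = 8 - 8*O + 2*O*(-32 + 2*O) (w(O) = (O + O)*(O + (O - 32)) + (8 - 8*O) = (2*O)*(O + (-32 + O)) + (8 - 8*O) = (2*O)*(-32 + 2*O) + (8 - 8*O) = 2*O*(-32 + 2*O) + (8 - 8*O) = 8 - 8*O + 2*O*(-32 + 2*O))
w(46) - 1*48924 = (8 - 72*46 + 4*46**2) - 1*48924 = (8 - 3312 + 4*2116) - 48924 = (8 - 3312 + 8464) - 48924 = 5160 - 48924 = -43764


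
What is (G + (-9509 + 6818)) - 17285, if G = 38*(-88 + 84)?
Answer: -20128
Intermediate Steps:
G = -152 (G = 38*(-4) = -152)
(G + (-9509 + 6818)) - 17285 = (-152 + (-9509 + 6818)) - 17285 = (-152 - 2691) - 17285 = -2843 - 17285 = -20128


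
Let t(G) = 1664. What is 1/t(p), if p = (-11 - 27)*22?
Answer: 1/1664 ≈ 0.00060096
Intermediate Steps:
p = -836 (p = -38*22 = -836)
1/t(p) = 1/1664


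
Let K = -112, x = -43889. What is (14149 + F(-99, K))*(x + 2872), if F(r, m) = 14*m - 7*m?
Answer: -548192205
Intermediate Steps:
F(r, m) = 7*m
(14149 + F(-99, K))*(x + 2872) = (14149 + 7*(-112))*(-43889 + 2872) = (14149 - 784)*(-41017) = 13365*(-41017) = -548192205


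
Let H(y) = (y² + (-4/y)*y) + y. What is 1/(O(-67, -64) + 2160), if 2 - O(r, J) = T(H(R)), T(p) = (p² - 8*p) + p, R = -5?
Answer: 1/2018 ≈ 0.00049554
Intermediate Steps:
H(y) = -4 + y + y² (H(y) = (y² - 4) + y = (-4 + y²) + y = -4 + y + y²)
T(p) = p² - 7*p
O(r, J) = -142 (O(r, J) = 2 - (-4 - 5 + (-5)²)*(-7 + (-4 - 5 + (-5)²)) = 2 - (-4 - 5 + 25)*(-7 + (-4 - 5 + 25)) = 2 - 16*(-7 + 16) = 2 - 16*9 = 2 - 1*144 = 2 - 144 = -142)
1/(O(-67, -64) + 2160) = 1/(-142 + 2160) = 1/2018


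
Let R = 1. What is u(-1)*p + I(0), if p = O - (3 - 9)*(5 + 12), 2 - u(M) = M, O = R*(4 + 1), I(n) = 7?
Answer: 328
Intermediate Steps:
O = 5 (O = 1*(4 + 1) = 1*5 = 5)
u(M) = 2 - M
p = 107 (p = 5 - (3 - 9)*(5 + 12) = 5 - (-6)*17 = 5 - 1*(-102) = 5 + 102 = 107)
u(-1)*p + I(0) = (2 - 1*(-1))*107 + 7 = (2 + 1)*107 + 7 = 3*107 + 7 = 321 + 7 = 328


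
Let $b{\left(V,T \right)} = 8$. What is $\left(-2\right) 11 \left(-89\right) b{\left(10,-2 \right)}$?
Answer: $15664$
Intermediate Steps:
$\left(-2\right) 11 \left(-89\right) b{\left(10,-2 \right)} = \left(-2\right) 11 \left(-89\right) 8 = \left(-22\right) \left(-89\right) 8 = 1958 \cdot 8 = 15664$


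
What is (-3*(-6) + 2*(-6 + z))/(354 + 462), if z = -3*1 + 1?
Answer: 1/408 ≈ 0.0024510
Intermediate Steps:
z = -2 (z = -3 + 1 = -2)
(-3*(-6) + 2*(-6 + z))/(354 + 462) = (-3*(-6) + 2*(-6 - 2))/(354 + 462) = (18 + 2*(-8))/816 = (18 - 16)*(1/816) = 2*(1/816) = 1/408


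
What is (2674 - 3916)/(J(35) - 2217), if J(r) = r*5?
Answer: 621/1021 ≈ 0.60823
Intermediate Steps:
J(r) = 5*r
(2674 - 3916)/(J(35) - 2217) = (2674 - 3916)/(5*35 - 2217) = -1242/(175 - 2217) = -1242/(-2042) = -1242*(-1/2042) = 621/1021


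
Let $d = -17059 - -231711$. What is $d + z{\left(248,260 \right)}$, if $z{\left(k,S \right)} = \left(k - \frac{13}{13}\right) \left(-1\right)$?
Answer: $214405$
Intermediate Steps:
$d = 214652$ ($d = -17059 + 231711 = 214652$)
$z{\left(k,S \right)} = 1 - k$ ($z{\left(k,S \right)} = \left(k - 1\right) \left(-1\right) = \left(-1 + k\right) \left(-1\right) = 1 - k$)
$d + z{\left(248,260 \right)} = 214652 + \left(1 - 248\right) = 214652 - 247 = 214405$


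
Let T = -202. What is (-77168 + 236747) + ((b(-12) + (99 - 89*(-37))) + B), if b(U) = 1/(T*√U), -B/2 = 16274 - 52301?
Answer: 235025 + I*√3/1212 ≈ 2.3503e+5 + 0.0014291*I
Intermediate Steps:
B = 72054 (B = -2*(16274 - 52301) = -2*(-36027) = 72054)
b(U) = -1/(202*√U) (b(U) = 1/(-202*√U) = -1/(202*√U))
(-77168 + 236747) + ((b(-12) + (99 - 89*(-37))) + B) = (-77168 + 236747) + ((-(-1)*I*√3/1212 + (99 - 89*(-37))) + 72054) = 159579 + ((-(-1)*I*√3/1212 + (99 + 3293)) + 72054) = 159579 + ((I*√3/1212 + 3392) + 72054) = 159579 + ((3392 + I*√3/1212) + 72054) = 159579 + (75446 + I*√3/1212) = 235025 + I*√3/1212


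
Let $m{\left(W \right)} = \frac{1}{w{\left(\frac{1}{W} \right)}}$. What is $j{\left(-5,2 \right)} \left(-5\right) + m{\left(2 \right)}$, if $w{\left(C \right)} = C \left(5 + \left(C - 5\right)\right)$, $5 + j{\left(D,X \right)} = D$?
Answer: $54$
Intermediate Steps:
$j{\left(D,X \right)} = -5 + D$
$w{\left(C \right)} = C^{2}$ ($w{\left(C \right)} = C \left(5 + \left(C - 5\right)\right) = C \left(5 + \left(-5 + C\right)\right) = C C = C^{2}$)
$m{\left(W \right)} = W^{2}$ ($m{\left(W \right)} = \frac{1}{\left(\frac{1}{W}\right)^{2}} = \frac{1}{\frac{1}{W^{2}}} = W^{2}$)
$j{\left(-5,2 \right)} \left(-5\right) + m{\left(2 \right)} = \left(-5 - 5\right) \left(-5\right) + 2^{2} = \left(-10\right) \left(-5\right) + 4 = 50 + 4 = 54$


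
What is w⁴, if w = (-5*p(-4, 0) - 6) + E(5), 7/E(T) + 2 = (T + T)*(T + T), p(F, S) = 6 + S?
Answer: 64013554081/38416 ≈ 1.6663e+6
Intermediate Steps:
E(T) = 7/(-2 + 4*T²) (E(T) = 7/(-2 + (T + T)*(T + T)) = 7/(-2 + (2*T)*(2*T)) = 7/(-2 + 4*T²))
w = -503/14 (w = (-5*(6 + 0) - 6) + 7/(2*(-1 + 2*5²)) = (-5*6 - 6) + 7/(2*(-1 + 2*25)) = (-30 - 6) + 7/(2*(-1 + 50)) = -36 + (7/2)/49 = -36 + (7/2)*(1/49) = -36 + 1/14 = -503/14 ≈ -35.929)
w⁴ = (-503/14)⁴ = 64013554081/38416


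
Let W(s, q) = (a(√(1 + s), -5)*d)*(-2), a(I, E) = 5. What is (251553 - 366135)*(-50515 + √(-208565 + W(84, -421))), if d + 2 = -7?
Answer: 5788109730 - 572910*I*√8339 ≈ 5.7881e+9 - 5.2317e+7*I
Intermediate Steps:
d = -9 (d = -2 - 7 = -9)
W(s, q) = 90 (W(s, q) = (5*(-9))*(-2) = -45*(-2) = 90)
(251553 - 366135)*(-50515 + √(-208565 + W(84, -421))) = (251553 - 366135)*(-50515 + √(-208565 + 90)) = -114582*(-50515 + √(-208475)) = -114582*(-50515 + 5*I*√8339) = 5788109730 - 572910*I*√8339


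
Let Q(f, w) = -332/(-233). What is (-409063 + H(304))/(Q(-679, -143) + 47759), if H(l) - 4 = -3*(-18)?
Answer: -31766055/3709393 ≈ -8.5637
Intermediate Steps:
Q(f, w) = 332/233 (Q(f, w) = -332*(-1/233) = 332/233)
H(l) = 58 (H(l) = 4 - 3*(-18) = 4 + 54 = 58)
(-409063 + H(304))/(Q(-679, -143) + 47759) = (-409063 + 58)/(332/233 + 47759) = -409005/11128179/233 = -409005*233/11128179 = -31766055/3709393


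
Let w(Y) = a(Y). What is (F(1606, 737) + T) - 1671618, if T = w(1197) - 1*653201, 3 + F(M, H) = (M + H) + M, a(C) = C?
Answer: -2319676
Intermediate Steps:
w(Y) = Y
F(M, H) = -3 + H + 2*M (F(M, H) = -3 + ((M + H) + M) = -3 + ((H + M) + M) = -3 + (H + 2*M) = -3 + H + 2*M)
T = -652004 (T = 1197 - 1*653201 = 1197 - 653201 = -652004)
(F(1606, 737) + T) - 1671618 = ((-3 + 737 + 2*1606) - 652004) - 1671618 = ((-3 + 737 + 3212) - 652004) - 1671618 = (3946 - 652004) - 1671618 = -648058 - 1671618 = -2319676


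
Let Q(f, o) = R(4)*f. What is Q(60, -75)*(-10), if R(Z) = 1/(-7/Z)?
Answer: 2400/7 ≈ 342.86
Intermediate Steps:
R(Z) = -Z/7
Q(f, o) = -4*f/7 (Q(f, o) = (-⅐*4)*f = -4*f/7)
Q(60, -75)*(-10) = -4/7*60*(-10) = -240/7*(-10) = 2400/7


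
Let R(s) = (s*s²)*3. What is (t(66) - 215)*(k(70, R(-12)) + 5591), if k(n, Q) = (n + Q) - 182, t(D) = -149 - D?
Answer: -126850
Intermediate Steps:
R(s) = 3*s³ (R(s) = s³*3 = 3*s³)
k(n, Q) = -182 + Q + n (k(n, Q) = (Q + n) - 182 = -182 + Q + n)
(t(66) - 215)*(k(70, R(-12)) + 5591) = ((-149 - 1*66) - 215)*((-182 + 3*(-12)³ + 70) + 5591) = ((-149 - 66) - 215)*((-182 + 3*(-1728) + 70) + 5591) = (-215 - 215)*((-182 - 5184 + 70) + 5591) = -430*(-5296 + 5591) = -430*295 = -126850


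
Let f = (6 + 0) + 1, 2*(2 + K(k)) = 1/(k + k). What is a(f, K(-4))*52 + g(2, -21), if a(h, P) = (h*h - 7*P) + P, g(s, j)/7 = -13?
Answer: 6201/2 ≈ 3100.5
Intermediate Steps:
g(s, j) = -91 (g(s, j) = 7*(-13) = -91)
K(k) = -2 + 1/(4*k) (K(k) = -2 + 1/(2*(k + k)) = -2 + 1/(2*((2*k))) = -2 + (1/(2*k))/2 = -2 + 1/(4*k))
f = 7 (f = 6 + 1 = 7)
a(h, P) = h**2 - 6*P (a(h, P) = (h**2 - 7*P) + P = h**2 - 6*P)
a(f, K(-4))*52 + g(2, -21) = (7**2 - 6*(-2 + (1/4)/(-4)))*52 - 91 = (49 - 6*(-2 + (1/4)*(-1/4)))*52 - 91 = (49 - 6*(-2 - 1/16))*52 - 91 = (49 - 6*(-33/16))*52 - 91 = (49 + 99/8)*52 - 91 = (491/8)*52 - 91 = 6383/2 - 91 = 6201/2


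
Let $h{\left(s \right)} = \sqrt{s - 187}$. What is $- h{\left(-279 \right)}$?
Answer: $- i \sqrt{466} \approx - 21.587 i$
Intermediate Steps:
$h{\left(s \right)} = \sqrt{-187 + s}$
$- h{\left(-279 \right)} = - \sqrt{-187 - 279} = - \sqrt{-466} = - i \sqrt{466}$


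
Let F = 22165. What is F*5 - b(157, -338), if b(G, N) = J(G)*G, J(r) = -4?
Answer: 111453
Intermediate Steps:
b(G, N) = -4*G
F*5 - b(157, -338) = 22165*5 - (-4)*157 = 110825 - 1*(-628) = 110825 + 628 = 111453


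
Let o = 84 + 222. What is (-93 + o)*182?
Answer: 38766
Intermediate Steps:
o = 306
(-93 + o)*182 = (-93 + 306)*182 = 213*182 = 38766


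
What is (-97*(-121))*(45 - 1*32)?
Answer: 152581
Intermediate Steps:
(-97*(-121))*(45 - 1*32) = 11737*(45 - 32) = 11737*13 = 152581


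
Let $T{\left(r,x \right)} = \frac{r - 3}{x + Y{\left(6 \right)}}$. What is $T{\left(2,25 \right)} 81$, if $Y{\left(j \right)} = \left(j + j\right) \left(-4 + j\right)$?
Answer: $- \frac{81}{49} \approx -1.6531$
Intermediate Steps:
$Y{\left(j \right)} = 2 j \left(-4 + j\right)$
$T{\left(r,x \right)} = \frac{-3 + r}{24 + x}$ ($T{\left(r,x \right)} = \frac{r - 3}{x + 2 \cdot 6 \left(-4 + 6\right)} = \frac{-3 + r}{x + 2 \cdot 6 \cdot 2} = \frac{-3 + r}{x + 24} = \frac{-3 + r}{24 + x}$)
$T{\left(2,25 \right)} 81 = \frac{-3 + 2}{24 + 25} \cdot 81 = \frac{1}{49} \left(-1\right) 81 = \left(- \frac{1}{49}\right) 81 = - \frac{81}{49}$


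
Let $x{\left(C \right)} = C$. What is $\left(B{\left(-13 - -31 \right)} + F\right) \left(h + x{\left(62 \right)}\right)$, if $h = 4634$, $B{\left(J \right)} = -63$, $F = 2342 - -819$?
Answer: $14548208$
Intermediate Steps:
$F = 3161$ ($F = 2342 + 819 = 3161$)
$\left(B{\left(-13 - -31 \right)} + F\right) \left(h + x{\left(62 \right)}\right) = \left(-63 + 3161\right) \left(4634 + 62\right) = 3098 \cdot 4696 = 14548208$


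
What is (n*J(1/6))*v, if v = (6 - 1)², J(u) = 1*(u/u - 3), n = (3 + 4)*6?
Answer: -2100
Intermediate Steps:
n = 42 (n = 7*6 = 42)
J(u) = -2 (J(u) = 1*(1 - 3) = 1*(-2) = -2)
v = 25 (v = 5² = 25)
(n*J(1/6))*v = (42*(-2))*25 = -84*25 = -2100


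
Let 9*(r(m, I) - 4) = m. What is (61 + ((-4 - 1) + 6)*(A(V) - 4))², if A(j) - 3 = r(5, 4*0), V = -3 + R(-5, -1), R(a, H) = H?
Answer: 337561/81 ≈ 4167.4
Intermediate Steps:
r(m, I) = 4 + m/9
V = -4 (V = -3 - 1 = -4)
A(j) = 68/9 (A(j) = 3 + (4 + (⅑)*5) = 3 + (4 + 5/9) = 3 + 41/9 = 68/9)
(61 + ((-4 - 1) + 6)*(A(V) - 4))² = (61 + ((-4 - 1) + 6)*(68/9 - 4))² = (61 + (-5 + 6)*(32/9))² = (61 + 1*(32/9))² = (61 + 32/9)² = (581/9)² = 337561/81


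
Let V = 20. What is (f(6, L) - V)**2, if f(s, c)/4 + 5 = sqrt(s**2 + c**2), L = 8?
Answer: 0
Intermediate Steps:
f(s, c) = -20 + 4*sqrt(c**2 + s**2) (f(s, c) = -20 + 4*sqrt(s**2 + c**2) = -20 + 4*sqrt(c**2 + s**2))
(f(6, L) - V)**2 = ((-20 + 4*sqrt(8**2 + 6**2)) - 1*20)**2 = ((-20 + 4*sqrt(64 + 36)) - 20)**2 = ((-20 + 4*sqrt(100)) - 20)**2 = ((-20 + 4*10) - 20)**2 = ((-20 + 40) - 20)**2 = (20 - 20)**2 = 0**2 = 0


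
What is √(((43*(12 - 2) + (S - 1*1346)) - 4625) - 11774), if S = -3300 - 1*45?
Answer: 2*I*√5165 ≈ 143.74*I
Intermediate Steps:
S = -3345 (S = -3300 - 45 = -3345)
√(((43*(12 - 2) + (S - 1*1346)) - 4625) - 11774) = √(((43*(12 - 2) + (-3345 - 1*1346)) - 4625) - 11774) = √(((43*10 + (-3345 - 1346)) - 4625) - 11774) = √(((430 - 4691) - 4625) - 11774) = √((-4261 - 4625) - 11774) = √(-8886 - 11774) = √(-20660) = 2*I*√5165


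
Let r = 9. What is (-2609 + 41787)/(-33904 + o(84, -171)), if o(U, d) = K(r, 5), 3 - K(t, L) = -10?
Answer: -39178/33891 ≈ -1.1560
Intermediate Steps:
K(t, L) = 13 (K(t, L) = 3 - 1*(-10) = 3 + 10 = 13)
o(U, d) = 13
(-2609 + 41787)/(-33904 + o(84, -171)) = (-2609 + 41787)/(-33904 + 13) = 39178/(-33891) = 39178*(-1/33891) = -39178/33891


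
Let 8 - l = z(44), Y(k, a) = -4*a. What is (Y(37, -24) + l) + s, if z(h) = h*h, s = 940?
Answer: -892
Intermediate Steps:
z(h) = h²
l = -1928 (l = 8 - 1*44² = 8 - 1*1936 = 8 - 1936 = -1928)
(Y(37, -24) + l) + s = (-4*(-24) - 1928) + 940 = (96 - 1928) + 940 = -1832 + 940 = -892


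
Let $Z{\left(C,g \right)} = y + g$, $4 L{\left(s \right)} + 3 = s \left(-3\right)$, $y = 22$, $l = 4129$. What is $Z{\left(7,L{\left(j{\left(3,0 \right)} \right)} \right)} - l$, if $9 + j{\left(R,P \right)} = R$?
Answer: $- \frac{16413}{4} \approx -4103.3$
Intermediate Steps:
$j{\left(R,P \right)} = -9 + R$
$L{\left(s \right)} = - \frac{3}{4} - \frac{3 s}{4}$ ($L{\left(s \right)} = - \frac{3}{4} + \frac{s \left(-3\right)}{4} = - \frac{3}{4} + \frac{\left(-3\right) s}{4} = - \frac{3}{4} - \frac{3 s}{4}$)
$Z{\left(C,g \right)} = 22 + g$
$Z{\left(7,L{\left(j{\left(3,0 \right)} \right)} \right)} - l = \left(22 - \left(\frac{3}{4} + \frac{3 \left(-9 + 3\right)}{4}\right)\right) - 4129 = \left(22 - - \frac{15}{4}\right) - 4129 = \left(22 + \left(- \frac{3}{4} + \frac{9}{2}\right)\right) - 4129 = \left(22 + \frac{15}{4}\right) - 4129 = \frac{103}{4} - 4129 = - \frac{16413}{4}$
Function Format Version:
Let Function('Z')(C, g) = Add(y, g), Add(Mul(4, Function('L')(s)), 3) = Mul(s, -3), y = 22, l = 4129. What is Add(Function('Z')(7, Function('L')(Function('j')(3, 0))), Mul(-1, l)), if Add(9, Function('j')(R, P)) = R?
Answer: Rational(-16413, 4) ≈ -4103.3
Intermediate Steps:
Function('j')(R, P) = Add(-9, R)
Function('L')(s) = Add(Rational(-3, 4), Mul(Rational(-3, 4), s)) (Function('L')(s) = Add(Rational(-3, 4), Mul(Rational(1, 4), Mul(s, -3))) = Add(Rational(-3, 4), Mul(Rational(1, 4), Mul(-3, s))) = Add(Rational(-3, 4), Mul(Rational(-3, 4), s)))
Function('Z')(C, g) = Add(22, g)
Add(Function('Z')(7, Function('L')(Function('j')(3, 0))), Mul(-1, l)) = Add(Add(22, Add(Rational(-3, 4), Mul(Rational(-3, 4), Add(-9, 3)))), Mul(-1, 4129)) = Add(Add(22, Add(Rational(-3, 4), Mul(Rational(-3, 4), -6))), -4129) = Add(Add(22, Add(Rational(-3, 4), Rational(9, 2))), -4129) = Add(Add(22, Rational(15, 4)), -4129) = Add(Rational(103, 4), -4129) = Rational(-16413, 4)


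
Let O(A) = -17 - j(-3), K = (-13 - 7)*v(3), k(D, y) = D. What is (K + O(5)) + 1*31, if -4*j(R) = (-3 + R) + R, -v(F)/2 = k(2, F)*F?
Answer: 1007/4 ≈ 251.75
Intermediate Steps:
v(F) = -4*F
j(R) = 3/4 - R/2 (j(R) = -((-3 + R) + R)/4 = -(-3 + 2*R)/4 = 3/4 - R/2)
K = 240 (K = (-13 - 7)*(-4*3) = -20*(-12) = 240)
O(A) = -77/4 (O(A) = -17 - (3/4 - 1/2*(-3)) = -17 - (3/4 + 3/2) = -17 - 1*9/4 = -17 - 9/4 = -77/4)
(K + O(5)) + 1*31 = (240 - 77/4) + 1*31 = 883/4 + 31 = 1007/4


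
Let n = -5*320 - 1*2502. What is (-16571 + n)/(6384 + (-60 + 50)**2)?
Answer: -20673/6484 ≈ -3.1883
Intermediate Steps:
n = -4102 (n = -1600 - 2502 = -4102)
(-16571 + n)/(6384 + (-60 + 50)**2) = (-16571 - 4102)/(6384 + (-60 + 50)**2) = -20673/(6384 + (-10)**2) = -20673/(6384 + 100) = -20673/6484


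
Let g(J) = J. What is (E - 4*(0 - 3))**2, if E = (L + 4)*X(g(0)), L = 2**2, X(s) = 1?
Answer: 400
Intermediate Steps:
L = 4
E = 8 (E = (4 + 4)*1 = 8*1 = 8)
(E - 4*(0 - 3))**2 = (8 - 4*(0 - 3))**2 = (8 - 4*(-3))**2 = (8 + 12)**2 = 20**2 = 400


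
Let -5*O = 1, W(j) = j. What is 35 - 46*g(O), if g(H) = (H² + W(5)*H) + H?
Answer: 2209/25 ≈ 88.360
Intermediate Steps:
O = -⅕ (O = -⅕*1 = -⅕ ≈ -0.20000)
g(H) = H² + 6*H (g(H) = (H² + 5*H) + H = H² + 6*H)
35 - 46*g(O) = 35 - (-46)*(6 - ⅕)/5 = 35 - (-46)*29/(5*5) = 35 - 46*(-29/25) = 35 + 1334/25 = 2209/25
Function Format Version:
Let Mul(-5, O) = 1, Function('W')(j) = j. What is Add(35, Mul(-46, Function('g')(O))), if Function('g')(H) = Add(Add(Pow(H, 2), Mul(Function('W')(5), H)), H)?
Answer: Rational(2209, 25) ≈ 88.360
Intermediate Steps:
O = Rational(-1, 5) (O = Mul(Rational(-1, 5), 1) = Rational(-1, 5) ≈ -0.20000)
Function('g')(H) = Add(Pow(H, 2), Mul(6, H)) (Function('g')(H) = Add(Add(Pow(H, 2), Mul(5, H)), H) = Add(Pow(H, 2), Mul(6, H)))
Add(35, Mul(-46, Function('g')(O))) = Add(35, Mul(-46, Mul(Rational(-1, 5), Add(6, Rational(-1, 5))))) = Add(35, Mul(-46, Mul(Rational(-1, 5), Rational(29, 5)))) = Add(35, Mul(-46, Rational(-29, 25))) = Add(35, Rational(1334, 25)) = Rational(2209, 25)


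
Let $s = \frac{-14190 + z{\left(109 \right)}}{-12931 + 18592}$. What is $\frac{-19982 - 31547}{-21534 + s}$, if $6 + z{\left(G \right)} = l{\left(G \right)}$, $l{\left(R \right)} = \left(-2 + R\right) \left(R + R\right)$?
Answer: $\frac{291705669}{121894844} \approx 2.3931$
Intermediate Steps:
$l{\left(R \right)} = 2 R \left(-2 + R\right)$ ($l{\left(R \right)} = \left(-2 + R\right) 2 R = 2 R \left(-2 + R\right)$)
$z{\left(G \right)} = -6 + 2 G \left(-2 + G\right)$
$s = \frac{9130}{5661}$ ($s = \frac{-14190 - \left(6 - 218 \left(-2 + 109\right)\right)}{-12931 + 18592} = \frac{-14190 - \left(6 - 23326\right)}{5661} = \left(-14190 + \left(-6 + 23326\right)\right) \frac{1}{5661} = \left(-14190 + 23320\right) \frac{1}{5661} = 9130 \cdot \frac{1}{5661} = \frac{9130}{5661} \approx 1.6128$)
$\frac{-19982 - 31547}{-21534 + s} = \frac{-19982 - 31547}{-21534 + \frac{9130}{5661}} = - \frac{51529}{- \frac{121894844}{5661}} = \left(-51529\right) \left(- \frac{5661}{121894844}\right) = \frac{291705669}{121894844}$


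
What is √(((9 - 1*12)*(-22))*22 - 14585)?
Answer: I*√13133 ≈ 114.6*I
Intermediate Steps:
√(((9 - 1*12)*(-22))*22 - 14585) = √(((9 - 12)*(-22))*22 - 14585) = √(-3*(-22)*22 - 14585) = √(66*22 - 14585) = √(1452 - 14585) = √(-13133) = I*√13133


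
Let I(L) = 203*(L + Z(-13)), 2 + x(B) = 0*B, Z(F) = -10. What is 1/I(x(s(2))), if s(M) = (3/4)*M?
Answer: -1/2436 ≈ -0.00041051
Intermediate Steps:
s(M) = 3*M/4 (s(M) = (3*(¼))*M = 3*M/4)
x(B) = -2 (x(B) = -2 + 0*B = -2 + 0 = -2)
I(L) = -2030 + 203*L (I(L) = 203*(L - 10) = 203*(-10 + L) = -2030 + 203*L)
1/I(x(s(2))) = 1/(-2030 + 203*(-2)) = 1/(-2030 - 406) = 1/(-2436) = -1/2436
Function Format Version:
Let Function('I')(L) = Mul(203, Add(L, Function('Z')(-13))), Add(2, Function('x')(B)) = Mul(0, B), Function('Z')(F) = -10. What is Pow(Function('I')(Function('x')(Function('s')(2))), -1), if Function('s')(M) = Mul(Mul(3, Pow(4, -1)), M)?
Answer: Rational(-1, 2436) ≈ -0.00041051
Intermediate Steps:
Function('s')(M) = Mul(Rational(3, 4), M) (Function('s')(M) = Mul(Mul(3, Rational(1, 4)), M) = Mul(Rational(3, 4), M))
Function('x')(B) = -2 (Function('x')(B) = Add(-2, Mul(0, B)) = Add(-2, 0) = -2)
Function('I')(L) = Add(-2030, Mul(203, L)) (Function('I')(L) = Mul(203, Add(L, -10)) = Mul(203, Add(-10, L)) = Add(-2030, Mul(203, L)))
Pow(Function('I')(Function('x')(Function('s')(2))), -1) = Pow(Add(-2030, Mul(203, -2)), -1) = Pow(Add(-2030, -406), -1) = Pow(-2436, -1) = Rational(-1, 2436)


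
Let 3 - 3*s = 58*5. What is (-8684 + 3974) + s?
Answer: -14417/3 ≈ -4805.7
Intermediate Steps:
s = -287/3 (s = 1 - 58*5/3 = 1 - 1/3*290 = 1 - 290/3 = -287/3 ≈ -95.667)
(-8684 + 3974) + s = (-8684 + 3974) - 287/3 = -4710 - 287/3 = -14417/3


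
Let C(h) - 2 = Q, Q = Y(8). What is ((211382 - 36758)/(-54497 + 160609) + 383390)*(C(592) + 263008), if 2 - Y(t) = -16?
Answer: 83598629614629/829 ≈ 1.0084e+11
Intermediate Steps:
Y(t) = 18 (Y(t) = 2 - 1*(-16) = 2 + 16 = 18)
Q = 18
C(h) = 20 (C(h) = 2 + 18 = 20)
((211382 - 36758)/(-54497 + 160609) + 383390)*(C(592) + 263008) = ((211382 - 36758)/(-54497 + 160609) + 383390)*(20 + 263008) = (174624/106112 + 383390)*263028 = (174624*(1/106112) + 383390)*263028 = (5457/3316 + 383390)*263028 = (1271326697/3316)*263028 = 83598629614629/829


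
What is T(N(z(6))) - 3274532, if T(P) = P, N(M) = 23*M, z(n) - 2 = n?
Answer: -3274348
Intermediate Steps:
z(n) = 2 + n
T(N(z(6))) - 3274532 = 23*(2 + 6) - 3274532 = 23*8 - 3274532 = 184 - 3274532 = -3274348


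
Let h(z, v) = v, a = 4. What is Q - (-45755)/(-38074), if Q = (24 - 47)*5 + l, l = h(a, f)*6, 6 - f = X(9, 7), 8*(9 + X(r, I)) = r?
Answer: -2509209/76148 ≈ -32.952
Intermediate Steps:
X(r, I) = -9 + r/8
f = 111/8 (f = 6 - (-9 + (⅛)*9) = 6 - (-9 + 9/8) = 6 - 1*(-63/8) = 6 + 63/8 = 111/8 ≈ 13.875)
l = 333/4 (l = (111/8)*6 = 333/4 ≈ 83.250)
Q = -127/4 (Q = (24 - 47)*5 + 333/4 = -23*5 + 333/4 = -115 + 333/4 = -127/4 ≈ -31.750)
Q - (-45755)/(-38074) = -127/4 - (-45755)/(-38074) = -127/4 - (-45755)*(-1)/38074 = -127/4 - 1*45755/38074 = -127/4 - 45755/38074 = -2509209/76148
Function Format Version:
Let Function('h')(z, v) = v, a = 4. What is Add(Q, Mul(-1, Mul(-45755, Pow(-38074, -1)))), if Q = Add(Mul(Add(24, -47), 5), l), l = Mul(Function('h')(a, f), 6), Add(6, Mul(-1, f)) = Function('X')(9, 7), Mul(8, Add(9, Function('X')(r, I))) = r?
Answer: Rational(-2509209, 76148) ≈ -32.952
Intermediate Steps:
Function('X')(r, I) = Add(-9, Mul(Rational(1, 8), r))
f = Rational(111, 8) (f = Add(6, Mul(-1, Add(-9, Mul(Rational(1, 8), 9)))) = Add(6, Mul(-1, Add(-9, Rational(9, 8)))) = Add(6, Mul(-1, Rational(-63, 8))) = Add(6, Rational(63, 8)) = Rational(111, 8) ≈ 13.875)
l = Rational(333, 4) (l = Mul(Rational(111, 8), 6) = Rational(333, 4) ≈ 83.250)
Q = Rational(-127, 4) (Q = Add(Mul(Add(24, -47), 5), Rational(333, 4)) = Add(Mul(-23, 5), Rational(333, 4)) = Add(-115, Rational(333, 4)) = Rational(-127, 4) ≈ -31.750)
Add(Q, Mul(-1, Mul(-45755, Pow(-38074, -1)))) = Add(Rational(-127, 4), Mul(-1, Mul(-45755, Pow(-38074, -1)))) = Add(Rational(-127, 4), Mul(-1, Mul(-45755, Rational(-1, 38074)))) = Add(Rational(-127, 4), Mul(-1, Rational(45755, 38074))) = Add(Rational(-127, 4), Rational(-45755, 38074)) = Rational(-2509209, 76148)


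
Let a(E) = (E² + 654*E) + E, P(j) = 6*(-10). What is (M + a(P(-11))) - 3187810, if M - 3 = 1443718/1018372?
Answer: -1641363913443/509186 ≈ -3.2235e+6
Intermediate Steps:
M = 2249417/509186 (M = 3 + 1443718/1018372 = 3 + 1443718*(1/1018372) = 3 + 721859/509186 = 2249417/509186 ≈ 4.4177)
P(j) = -60
a(E) = E² + 655*E
(M + a(P(-11))) - 3187810 = (2249417/509186 - 60*(655 - 60)) - 3187810 = (2249417/509186 - 60*595) - 3187810 = (2249417/509186 - 35700) - 3187810 = -18175690783/509186 - 3187810 = -1641363913443/509186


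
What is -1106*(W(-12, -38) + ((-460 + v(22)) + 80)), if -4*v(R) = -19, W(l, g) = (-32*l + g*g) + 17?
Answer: -3251087/2 ≈ -1.6255e+6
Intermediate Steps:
W(l, g) = 17 + g² - 32*l (W(l, g) = (-32*l + g²) + 17 = (g² - 32*l) + 17 = 17 + g² - 32*l)
v(R) = 19/4 (v(R) = -¼*(-19) = 19/4)
-1106*(W(-12, -38) + ((-460 + v(22)) + 80)) = -1106*((17 + (-38)² - 32*(-12)) + ((-460 + 19/4) + 80)) = -1106*((17 + 1444 + 384) + (-1821/4 + 80)) = -1106*(1845 - 1501/4) = -1106*5879/4 = -3251087/2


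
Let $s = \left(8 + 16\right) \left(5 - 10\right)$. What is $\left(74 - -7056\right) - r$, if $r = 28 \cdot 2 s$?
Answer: $13850$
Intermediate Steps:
$s = -120$ ($s = 24 \left(-5\right) = -120$)
$r = -6720$ ($r = 28 \cdot 2 \left(-120\right) = 56 \left(-120\right) = -6720$)
$\left(74 - -7056\right) - r = \left(74 - -7056\right) - -6720 = \left(74 + 7056\right) + 6720 = 7130 + 6720 = 13850$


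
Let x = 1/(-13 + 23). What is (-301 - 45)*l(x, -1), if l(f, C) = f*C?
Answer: 173/5 ≈ 34.600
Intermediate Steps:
x = ⅒ (x = 1/10 = ⅒ ≈ 0.10000)
l(f, C) = C*f
(-301 - 45)*l(x, -1) = (-301 - 45)*(-1*⅒) = -346*(-⅒) = 173/5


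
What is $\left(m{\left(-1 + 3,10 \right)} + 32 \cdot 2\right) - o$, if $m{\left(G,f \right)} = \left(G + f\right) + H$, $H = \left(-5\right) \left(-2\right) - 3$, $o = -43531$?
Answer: $43614$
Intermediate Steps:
$H = 7$ ($H = 10 - 3 = 7$)
$m{\left(G,f \right)} = 7 + G + f$ ($m{\left(G,f \right)} = \left(G + f\right) + 7 = 7 + G + f$)
$\left(m{\left(-1 + 3,10 \right)} + 32 \cdot 2\right) - o = \left(\left(7 + \left(-1 + 3\right) + 10\right) + 32 \cdot 2\right) - -43531 = \left(\left(7 + 2 + 10\right) + 64\right) + 43531 = \left(19 + 64\right) + 43531 = 83 + 43531 = 43614$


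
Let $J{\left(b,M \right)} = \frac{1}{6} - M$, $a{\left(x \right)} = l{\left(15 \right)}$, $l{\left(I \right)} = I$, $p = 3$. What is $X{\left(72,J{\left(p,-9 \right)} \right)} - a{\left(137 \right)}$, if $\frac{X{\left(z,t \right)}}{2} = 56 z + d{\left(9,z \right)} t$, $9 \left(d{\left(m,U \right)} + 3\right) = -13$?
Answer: $\frac{215123}{27} \approx 7967.5$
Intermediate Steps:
$a{\left(x \right)} = 15$
$d{\left(m,U \right)} = - \frac{40}{9}$ ($d{\left(m,U \right)} = -3 + \frac{1}{9} \left(-13\right) = -3 - \frac{13}{9} = - \frac{40}{9}$)
$J{\left(b,M \right)} = \frac{1}{6} - M$
$X{\left(z,t \right)} = 112 z - \frac{80 t}{9}$ ($X{\left(z,t \right)} = 2 \left(56 z - \frac{40 t}{9}\right) = 112 z - \frac{80 t}{9}$)
$X{\left(72,J{\left(p,-9 \right)} \right)} - a{\left(137 \right)} = \left(112 \cdot 72 - \frac{80 \left(\frac{1}{6} - -9\right)}{9}\right) - 15 = \left(8064 - \frac{80 \left(\frac{1}{6} + 9\right)}{9}\right) - 15 = \left(8064 - \frac{2200}{27}\right) - 15 = \frac{215528}{27} - 15 = \frac{215123}{27}$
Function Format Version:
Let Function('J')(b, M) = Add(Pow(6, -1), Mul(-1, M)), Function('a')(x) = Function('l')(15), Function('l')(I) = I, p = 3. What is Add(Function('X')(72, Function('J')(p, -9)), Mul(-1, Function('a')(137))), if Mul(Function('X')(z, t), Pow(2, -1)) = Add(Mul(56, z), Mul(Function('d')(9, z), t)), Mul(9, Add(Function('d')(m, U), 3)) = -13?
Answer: Rational(215123, 27) ≈ 7967.5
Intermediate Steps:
Function('a')(x) = 15
Function('d')(m, U) = Rational(-40, 9) (Function('d')(m, U) = Add(-3, Mul(Rational(1, 9), -13)) = Add(-3, Rational(-13, 9)) = Rational(-40, 9))
Function('J')(b, M) = Add(Rational(1, 6), Mul(-1, M))
Function('X')(z, t) = Add(Mul(112, z), Mul(Rational(-80, 9), t)) (Function('X')(z, t) = Mul(2, Add(Mul(56, z), Mul(Rational(-40, 9), t))) = Add(Mul(112, z), Mul(Rational(-80, 9), t)))
Add(Function('X')(72, Function('J')(p, -9)), Mul(-1, Function('a')(137))) = Add(Add(Mul(112, 72), Mul(Rational(-80, 9), Add(Rational(1, 6), Mul(-1, -9)))), Mul(-1, 15)) = Add(Add(8064, Mul(Rational(-80, 9), Add(Rational(1, 6), 9))), -15) = Add(Add(8064, Mul(Rational(-80, 9), Rational(55, 6))), -15) = Add(Add(8064, Rational(-2200, 27)), -15) = Add(Rational(215528, 27), -15) = Rational(215123, 27)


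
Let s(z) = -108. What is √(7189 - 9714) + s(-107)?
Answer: -108 + 5*I*√101 ≈ -108.0 + 50.249*I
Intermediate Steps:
√(7189 - 9714) + s(-107) = √(7189 - 9714) - 108 = √(-2525) - 108 = 5*I*√101 - 108 = -108 + 5*I*√101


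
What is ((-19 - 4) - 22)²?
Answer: 2025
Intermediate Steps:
((-19 - 4) - 22)² = (-23 - 22)² = (-45)² = 2025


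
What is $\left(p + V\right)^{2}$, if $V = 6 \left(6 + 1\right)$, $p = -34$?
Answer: $64$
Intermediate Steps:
$V = 42$ ($V = 6 \cdot 7 = 42$)
$\left(p + V\right)^{2} = \left(-34 + 42\right)^{2} = 8^{2} = 64$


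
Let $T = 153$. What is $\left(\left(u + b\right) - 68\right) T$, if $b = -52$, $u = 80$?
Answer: $-6120$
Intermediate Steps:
$\left(\left(u + b\right) - 68\right) T = \left(\left(80 - 52\right) - 68\right) 153 = \left(28 - 68\right) 153 = \left(-40\right) 153 = -6120$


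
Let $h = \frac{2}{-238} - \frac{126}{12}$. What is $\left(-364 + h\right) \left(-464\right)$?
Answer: $\frac{20678856}{119} \approx 1.7377 \cdot 10^{5}$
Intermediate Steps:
$h = - \frac{2501}{238}$ ($h = 2 \left(- \frac{1}{238}\right) - \frac{21}{2} = - \frac{1}{119} - \frac{21}{2} = - \frac{2501}{238} \approx -10.508$)
$\left(-364 + h\right) \left(-464\right) = \left(-364 - \frac{2501}{238}\right) \left(-464\right) = \left(- \frac{89133}{238}\right) \left(-464\right) = \frac{20678856}{119}$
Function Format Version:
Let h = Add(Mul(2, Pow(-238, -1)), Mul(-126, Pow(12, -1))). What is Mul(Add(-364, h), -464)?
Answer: Rational(20678856, 119) ≈ 1.7377e+5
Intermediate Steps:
h = Rational(-2501, 238) (h = Add(Mul(2, Rational(-1, 238)), Mul(-126, Rational(1, 12))) = Add(Rational(-1, 119), Rational(-21, 2)) = Rational(-2501, 238) ≈ -10.508)
Mul(Add(-364, h), -464) = Mul(Add(-364, Rational(-2501, 238)), -464) = Mul(Rational(-89133, 238), -464) = Rational(20678856, 119)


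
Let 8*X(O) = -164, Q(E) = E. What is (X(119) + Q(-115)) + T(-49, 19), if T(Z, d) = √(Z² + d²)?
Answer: -271/2 + √2762 ≈ -82.945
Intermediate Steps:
X(O) = -41/2 (X(O) = (⅛)*(-164) = -41/2)
(X(119) + Q(-115)) + T(-49, 19) = (-41/2 - 115) + √((-49)² + 19²) = -271/2 + √(2401 + 361) = -271/2 + √2762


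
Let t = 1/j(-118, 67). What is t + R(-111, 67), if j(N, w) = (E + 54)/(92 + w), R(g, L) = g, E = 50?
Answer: -11385/104 ≈ -109.47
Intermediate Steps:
j(N, w) = 104/(92 + w) (j(N, w) = (50 + 54)/(92 + w) = 104/(92 + w))
t = 159/104 (t = 1/(104/(92 + 67)) = 1/(104/159) = 159/104 ≈ 1.5288)
t + R(-111, 67) = 159/104 - 111 = -11385/104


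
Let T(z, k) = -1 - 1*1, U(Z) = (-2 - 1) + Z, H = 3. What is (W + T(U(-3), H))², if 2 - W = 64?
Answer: 4096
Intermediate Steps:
U(Z) = -3 + Z
W = -62 (W = 2 - 1*64 = 2 - 64 = -62)
T(z, k) = -2 (T(z, k) = -1 - 1 = -2)
(W + T(U(-3), H))² = (-62 - 2)² = (-64)² = 4096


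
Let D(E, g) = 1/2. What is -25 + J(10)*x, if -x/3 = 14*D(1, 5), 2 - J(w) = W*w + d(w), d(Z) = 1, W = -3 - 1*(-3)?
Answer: -46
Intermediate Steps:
D(E, g) = ½
W = 0 (W = -3 + 3 = 0)
J(w) = 1 (J(w) = 2 - (0*w + 1) = 2 - (0 + 1) = 2 - 1*1 = 2 - 1 = 1)
x = -21 (x = -42/2 = -3*7 = -21)
-25 + J(10)*x = -25 + 1*(-21) = -25 - 21 = -46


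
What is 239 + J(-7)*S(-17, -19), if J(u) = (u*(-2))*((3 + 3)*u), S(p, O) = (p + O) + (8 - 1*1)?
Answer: 17291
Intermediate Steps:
S(p, O) = 7 + O + p (S(p, O) = (O + p) + (8 - 1) = (O + p) + 7 = 7 + O + p)
J(u) = -12*u² (J(u) = (-2*u)*(6*u) = -12*u²)
239 + J(-7)*S(-17, -19) = 239 + (-12*(-7)²)*(7 - 19 - 17) = 239 - 12*49*(-29) = 239 - 588*(-29) = 239 + 17052 = 17291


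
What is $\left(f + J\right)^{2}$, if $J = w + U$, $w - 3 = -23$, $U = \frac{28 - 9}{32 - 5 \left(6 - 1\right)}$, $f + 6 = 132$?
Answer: $\frac{579121}{49} \approx 11819.0$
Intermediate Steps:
$f = 126$ ($f = -6 + 132 = 126$)
$U = \frac{19}{7}$ ($U = \frac{19}{32 - 25} = \frac{19}{7} \approx 2.7143$)
$w = -20$ ($w = 3 - 23 = -20$)
$J = - \frac{121}{7}$ ($J = -20 + \frac{19}{7} = - \frac{121}{7} \approx -17.286$)
$\left(f + J\right)^{2} = \left(126 - \frac{121}{7}\right)^{2} = \left(\frac{761}{7}\right)^{2} = \frac{579121}{49}$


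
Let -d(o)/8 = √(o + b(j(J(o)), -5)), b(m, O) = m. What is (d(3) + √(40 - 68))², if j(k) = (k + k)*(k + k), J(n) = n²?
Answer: 20900 - 32*I*√2289 ≈ 20900.0 - 1531.0*I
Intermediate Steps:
j(k) = 4*k² (j(k) = (2*k)*(2*k) = 4*k²)
d(o) = -8*√(o + 4*o⁴) (d(o) = -8*√(o + 4*(o²)²) = -8*√(o + 4*o⁴))
(d(3) + √(40 - 68))² = (-8*√(3 + 4*3⁴) + √(40 - 68))² = (-8*√(3 + 4*81) + √(-28))² = (-8*√(3 + 324) + 2*I*√7)² = (-8*√327 + 2*I*√7)²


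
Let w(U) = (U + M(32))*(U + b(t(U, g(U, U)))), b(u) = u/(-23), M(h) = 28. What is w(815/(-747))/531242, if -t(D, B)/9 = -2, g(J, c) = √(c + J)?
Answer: -647071291/6818069795094 ≈ -9.4905e-5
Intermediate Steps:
g(J, c) = √(J + c)
t(D, B) = 18 (t(D, B) = -9*(-2) = 18)
b(u) = -u/23 (b(u) = u*(-1/23) = -u/23)
w(U) = (28 + U)*(-18/23 + U) (w(U) = (U + 28)*(U - 1/23*18) = (28 + U)*(U - 18/23) = (28 + U)*(-18/23 + U))
w(815/(-747))/531242 = (-504/23 + (815/(-747))² + 626*(815/(-747))/23)/531242 = (-504/23 + (815*(-1/747))² + 626*(815*(-1/747))/23)*(1/531242) = (-504/23 + (-815/747)² + (626/23)*(-815/747))*(1/531242) = (-504/23 + 664225/558009 - 510190/17181)*(1/531242) = -647071291/12834207*1/531242 = -647071291/6818069795094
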